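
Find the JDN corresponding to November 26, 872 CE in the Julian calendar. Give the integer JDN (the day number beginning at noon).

2039886

In the proleptic Gregorian calendar the same day is 30 November 872.
JDN 2400001 is 17 November 1858 CE (Gregorian), MJD 0; the target day is −360115 days from there, so JDN = 2039886.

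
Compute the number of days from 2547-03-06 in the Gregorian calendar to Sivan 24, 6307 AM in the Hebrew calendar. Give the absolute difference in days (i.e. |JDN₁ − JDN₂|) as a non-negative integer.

JDN of the first date = 2651397.
JDN of the second date = 2651496.
|2651496 − 2651397| = 99.

99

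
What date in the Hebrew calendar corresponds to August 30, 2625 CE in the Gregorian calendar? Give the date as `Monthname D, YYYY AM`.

Julian Day Number of the source date = 2680063.
Converting JDN 2680063 to the Hebrew calendar gives 5 Elul 6385 AM.

Elul 5, 6385 AM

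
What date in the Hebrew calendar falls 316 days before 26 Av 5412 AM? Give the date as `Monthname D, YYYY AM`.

Tishrei 4, 5412 AM

JDN of 26 Av 5412 AM = 2324653.
2324653 − 316 = 2324337.
JDN 2324337 in the Hebrew calendar is Tishrei 4, 5412 AM.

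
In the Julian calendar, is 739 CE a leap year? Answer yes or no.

no

739 mod 4 = 3, so it is a common year in the Julian calendar.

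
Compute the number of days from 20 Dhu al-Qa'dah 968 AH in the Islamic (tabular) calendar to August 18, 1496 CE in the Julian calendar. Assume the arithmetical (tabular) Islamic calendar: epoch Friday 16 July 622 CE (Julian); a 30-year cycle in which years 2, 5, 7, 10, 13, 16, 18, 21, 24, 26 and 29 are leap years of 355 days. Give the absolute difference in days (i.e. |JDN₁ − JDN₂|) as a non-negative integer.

JDN of the first date = 2291427.
JDN of the second date = 2267702.
|2267702 − 2291427| = 23725.

23725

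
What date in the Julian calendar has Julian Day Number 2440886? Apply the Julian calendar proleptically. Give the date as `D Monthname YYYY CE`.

13 October 1970 CE

JDN 2440886 is 26 October 1970 in the Gregorian calendar.
In the Julian calendar that day is 13 October 1970 CE.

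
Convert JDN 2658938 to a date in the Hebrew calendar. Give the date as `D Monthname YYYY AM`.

JDN 2658938 is 28 October 2567 in the Gregorian calendar.
In the Hebrew calendar that day is 24 Tishrei 6328 AM.

24 Tishrei 6328 AM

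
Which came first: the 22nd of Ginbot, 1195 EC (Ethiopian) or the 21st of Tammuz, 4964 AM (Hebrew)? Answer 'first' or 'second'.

The two dates have Julian Day Numbers 2160590 and 2160991 respectively.
Since 2160590 < 2160991, the first date comes first.

first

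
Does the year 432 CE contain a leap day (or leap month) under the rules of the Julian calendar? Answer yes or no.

432 mod 4 = 0, so it is a leap year in the Julian calendar.

yes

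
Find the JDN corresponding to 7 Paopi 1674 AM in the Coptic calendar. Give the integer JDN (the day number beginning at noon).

Equivalently 17 October 1957 (Gregorian).
JDN 2451545 is 1 January 2000 CE (Gregorian); the target day is −15416 days from there, so JDN = 2436129.

2436129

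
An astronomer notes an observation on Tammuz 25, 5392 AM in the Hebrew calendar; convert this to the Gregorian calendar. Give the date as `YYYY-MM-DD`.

Julian Day Number of the source date = 2317331.
Converting JDN 2317331 to the Gregorian calendar gives 14 July 1632 CE.

1632-07-14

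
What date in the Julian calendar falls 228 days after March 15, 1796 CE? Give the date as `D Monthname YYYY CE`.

JDN of March 15, 1796 CE = 2377121.
2377121 + 228 = 2377349.
JDN 2377349 in the Julian calendar is 29 October 1796 CE.

29 October 1796 CE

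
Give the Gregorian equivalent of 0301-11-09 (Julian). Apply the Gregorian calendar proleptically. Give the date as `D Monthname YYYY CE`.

For dates in this range the Gregorian date is 1 day ahead of the Julian.
9 November 301 Julian + 1 day → 10 November 301 Gregorian.

10 November 301 CE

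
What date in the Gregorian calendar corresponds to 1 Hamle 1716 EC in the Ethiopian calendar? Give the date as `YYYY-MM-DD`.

1724-07-06

Both dates share Julian Day Number 2350925; in the Gregorian calendar that is 6 July 1724 CE.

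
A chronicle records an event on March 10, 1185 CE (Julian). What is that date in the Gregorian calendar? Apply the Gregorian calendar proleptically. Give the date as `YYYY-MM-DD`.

1185-03-17

At this point the Julian calendar is 7 days behind the Gregorian.
10 March 1185 Julian + 7 days → 17 March 1185 Gregorian.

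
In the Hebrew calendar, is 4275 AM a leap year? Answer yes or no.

yes

Hebrew year 4275 is year 19 of its 19-year Metonic cycle; leap years are at positions 3, 6, 8, 11, 14, 17, 19, so it is a leap year (13 months).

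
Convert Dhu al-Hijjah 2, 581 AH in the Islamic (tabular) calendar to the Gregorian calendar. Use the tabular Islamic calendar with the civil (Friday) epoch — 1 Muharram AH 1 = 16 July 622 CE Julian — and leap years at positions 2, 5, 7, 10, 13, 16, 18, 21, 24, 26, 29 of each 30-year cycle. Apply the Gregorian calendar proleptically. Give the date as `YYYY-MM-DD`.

Both dates share Julian Day Number 2154299; in the Gregorian calendar that is 3 March 1186 CE.

1186-03-03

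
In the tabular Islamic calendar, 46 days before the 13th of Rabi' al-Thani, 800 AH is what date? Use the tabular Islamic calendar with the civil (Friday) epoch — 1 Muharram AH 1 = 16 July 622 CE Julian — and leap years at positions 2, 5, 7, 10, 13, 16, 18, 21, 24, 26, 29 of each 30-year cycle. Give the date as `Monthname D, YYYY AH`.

JDN of the 13th of Rabi' al-Thani, 800 AH = 2231680.
2231680 − 46 = 2231634.
JDN 2231634 in the tabular Islamic calendar is Safar 26, 800 AH.

Safar 26, 800 AH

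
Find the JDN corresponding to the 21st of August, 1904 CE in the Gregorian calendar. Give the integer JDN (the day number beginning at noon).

2416714

JDN 2451545 is 1 January 2000 CE (Gregorian); the target day is −34831 days from there, so JDN = 2416714.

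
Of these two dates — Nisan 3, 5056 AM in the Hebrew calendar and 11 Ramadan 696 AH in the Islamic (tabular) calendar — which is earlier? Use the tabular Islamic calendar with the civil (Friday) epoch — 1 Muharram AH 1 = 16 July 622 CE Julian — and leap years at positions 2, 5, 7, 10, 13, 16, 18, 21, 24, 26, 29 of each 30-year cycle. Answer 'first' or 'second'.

first

The two dates have Julian Day Numbers 2194489 and 2194971 respectively.
Since 2194489 < 2194971, the first date comes first.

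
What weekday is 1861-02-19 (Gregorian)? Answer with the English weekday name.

Since JDN mod 7 = 1 (0 = Monday), the day is Tuesday.

Tuesday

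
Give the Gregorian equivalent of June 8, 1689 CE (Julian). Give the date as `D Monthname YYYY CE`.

At this point the Julian calendar is 10 days behind the Gregorian.
8 June 1689 Julian + 10 days → 18 June 1689 Gregorian.

18 June 1689 CE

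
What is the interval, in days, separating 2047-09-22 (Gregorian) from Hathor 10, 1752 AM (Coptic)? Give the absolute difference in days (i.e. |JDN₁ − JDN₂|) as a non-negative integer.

JDN of the first date = 2468976.
JDN of the second date = 2464652.
|2464652 − 2468976| = 4324.

4324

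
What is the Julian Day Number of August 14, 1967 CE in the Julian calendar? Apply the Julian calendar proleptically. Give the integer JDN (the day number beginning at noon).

Equivalently 27 August 1967 (Gregorian).
JDN 2299161 is 15 October 1582 CE (Gregorian); the target day is +140569 days from there, so JDN = 2439730.

2439730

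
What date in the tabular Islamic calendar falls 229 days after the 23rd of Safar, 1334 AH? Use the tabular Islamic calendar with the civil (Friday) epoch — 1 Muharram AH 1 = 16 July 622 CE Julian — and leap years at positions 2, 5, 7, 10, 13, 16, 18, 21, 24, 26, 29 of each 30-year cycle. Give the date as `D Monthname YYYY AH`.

16 Shawwal 1334 AH

Counting 229 days forward from JDN 2420863 reaches JDN 2421092, which is 16 Shawwal 1334 AH.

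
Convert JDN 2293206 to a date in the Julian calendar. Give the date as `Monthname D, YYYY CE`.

June 16, 1566 CE

The proleptic Gregorian equivalent of JDN 2293206 is 26 June 1566.
In the Julian calendar that day is June 16, 1566 CE.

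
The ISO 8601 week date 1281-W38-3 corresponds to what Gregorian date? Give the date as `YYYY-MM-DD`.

1281-09-17

ISO week 1 of 1281 is the week containing the first Thursday of 1281.
Week 38, day 3 (Wednesday) lands on 1281-09-17.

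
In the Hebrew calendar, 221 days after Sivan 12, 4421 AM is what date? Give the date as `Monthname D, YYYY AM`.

Tevet 26, 4422 AM

The starting date is JDN 1962624; 1962624 + 221 = 1962845.
JDN 1962845 corresponds to Tevet 26, 4422 AM.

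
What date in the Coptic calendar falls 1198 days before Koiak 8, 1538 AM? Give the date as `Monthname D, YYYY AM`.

Pi Kogi Enavot 1, 1534 AM

The starting date is JDN 2386516; 2386516 − 1198 = 2385318.
JDN 2385318 corresponds to Pi Kogi Enavot 1, 1534 AM.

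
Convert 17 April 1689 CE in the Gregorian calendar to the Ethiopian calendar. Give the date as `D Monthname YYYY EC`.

12 Miyazya 1681 EC

Julian Day Number of the source date = 2338062.
Converting JDN 2338062 to the Ethiopian calendar gives 12 Miyazya 1681 EC.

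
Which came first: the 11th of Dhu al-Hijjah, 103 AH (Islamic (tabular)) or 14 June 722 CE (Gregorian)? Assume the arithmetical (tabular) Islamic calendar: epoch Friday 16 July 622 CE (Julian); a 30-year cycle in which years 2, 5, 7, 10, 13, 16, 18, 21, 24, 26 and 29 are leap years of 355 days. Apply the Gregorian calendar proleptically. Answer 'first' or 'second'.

The two dates have Julian Day Numbers 1984920 and 1984929 respectively.
Since 1984920 < 1984929, the first date comes first.

first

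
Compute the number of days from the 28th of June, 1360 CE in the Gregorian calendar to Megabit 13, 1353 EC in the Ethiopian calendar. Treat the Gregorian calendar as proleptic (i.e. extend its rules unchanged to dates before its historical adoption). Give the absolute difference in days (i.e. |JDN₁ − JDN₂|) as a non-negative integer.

262

JDN of the first date = 2217969.
JDN of the second date = 2218231.
|2218231 − 2217969| = 262.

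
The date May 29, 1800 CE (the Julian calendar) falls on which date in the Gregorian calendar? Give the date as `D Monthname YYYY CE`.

The Julian–Gregorian offset here is 12 days (Julian trailing).
29 May 1800 Julian + 12 days → 10 June 1800 Gregorian.

10 June 1800 CE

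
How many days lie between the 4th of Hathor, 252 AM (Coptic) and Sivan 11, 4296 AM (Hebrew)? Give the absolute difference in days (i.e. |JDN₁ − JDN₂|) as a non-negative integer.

198

First date → JDN 1916771; second date → JDN 1916969.
The interval is |1916771 − 1916969| = 198 days.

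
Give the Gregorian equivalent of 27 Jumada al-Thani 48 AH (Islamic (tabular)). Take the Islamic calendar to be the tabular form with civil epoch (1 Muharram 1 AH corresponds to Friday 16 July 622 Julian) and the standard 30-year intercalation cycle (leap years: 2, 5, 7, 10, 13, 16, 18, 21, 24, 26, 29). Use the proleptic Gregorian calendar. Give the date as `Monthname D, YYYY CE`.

August 15, 668 CE

Julian Day Number of the source date = 1965269.
Converting JDN 1965269 to the Gregorian calendar gives 15 August 668 CE.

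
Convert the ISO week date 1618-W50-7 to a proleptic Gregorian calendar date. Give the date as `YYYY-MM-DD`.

ISO week 1 of 1618 is the week containing the first Thursday of 1618.
Week 50, day 7 (Sunday) lands on 1618-12-16.

1618-12-16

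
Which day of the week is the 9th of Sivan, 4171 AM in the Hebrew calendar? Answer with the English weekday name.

In the proleptic Gregorian calendar this is 18 May 411 (JDN 1871312).
1871312 ≡ 2 (mod 7); counting from Monday = 0 gives Wednesday.

Wednesday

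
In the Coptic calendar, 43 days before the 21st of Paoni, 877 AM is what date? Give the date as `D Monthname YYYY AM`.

Counting 43 days back from JDN 2145279 reaches JDN 2145236, which is 8 Pashons 877 AM.

8 Pashons 877 AM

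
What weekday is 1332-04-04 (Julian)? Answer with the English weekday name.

This is JDN 2207665 (12 April 1332 Gregorian).
JDN 2207665 mod 7 = 5, and JDN 0 was a Monday, so this is a Saturday.

Saturday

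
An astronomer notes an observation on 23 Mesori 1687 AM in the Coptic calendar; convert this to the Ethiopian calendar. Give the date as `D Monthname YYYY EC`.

The source date corresponds to 29 August 1971 in the Gregorian calendar (JDN 2441193).
That day falls on 23 Nehase 1963 EC in the Ethiopian calendar.

23 Nehase 1963 EC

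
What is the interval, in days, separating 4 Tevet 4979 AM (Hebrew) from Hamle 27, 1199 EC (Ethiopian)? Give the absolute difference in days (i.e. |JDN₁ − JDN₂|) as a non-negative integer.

4174

First date → JDN 2166290; second date → JDN 2162116.
The interval is |2166290 − 2162116| = 4174 days.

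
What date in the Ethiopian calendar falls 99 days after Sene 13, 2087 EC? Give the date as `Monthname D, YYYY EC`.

The starting date is JDN 2486414; 2486414 + 99 = 2486513.
JDN 2486513 corresponds to Meskerem 16, 2088 EC.

Meskerem 16, 2088 EC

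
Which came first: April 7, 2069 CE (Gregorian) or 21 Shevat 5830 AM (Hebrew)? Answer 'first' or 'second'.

first

First date → JDN 2476844; second date → JDN 2477145.
JDN 2476844 < JDN 2477145, so the first date is earlier.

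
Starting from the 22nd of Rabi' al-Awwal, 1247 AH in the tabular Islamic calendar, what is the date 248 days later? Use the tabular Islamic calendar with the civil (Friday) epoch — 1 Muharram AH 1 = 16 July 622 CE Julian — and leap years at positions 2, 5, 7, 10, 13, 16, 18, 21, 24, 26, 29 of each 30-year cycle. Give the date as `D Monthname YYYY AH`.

4 Dhu al-Hijjah 1247 AH

Counting 248 days forward from JDN 2390061 reaches JDN 2390309, which is 4 Dhu al-Hijjah 1247 AH.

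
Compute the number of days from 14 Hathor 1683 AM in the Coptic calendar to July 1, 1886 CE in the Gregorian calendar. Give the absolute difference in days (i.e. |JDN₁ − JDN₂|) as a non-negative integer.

JDN of the first date = 2439453.
JDN of the second date = 2410089.
|2410089 − 2439453| = 29364.

29364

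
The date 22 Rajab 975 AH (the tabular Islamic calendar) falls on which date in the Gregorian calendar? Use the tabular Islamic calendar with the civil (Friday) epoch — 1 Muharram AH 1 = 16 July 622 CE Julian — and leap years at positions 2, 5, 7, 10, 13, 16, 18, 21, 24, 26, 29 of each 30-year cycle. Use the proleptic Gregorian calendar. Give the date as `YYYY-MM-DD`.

Julian Day Number of the source date = 2293791.
Converting JDN 2293791 to the Gregorian calendar gives 1 February 1568 CE.

1568-02-01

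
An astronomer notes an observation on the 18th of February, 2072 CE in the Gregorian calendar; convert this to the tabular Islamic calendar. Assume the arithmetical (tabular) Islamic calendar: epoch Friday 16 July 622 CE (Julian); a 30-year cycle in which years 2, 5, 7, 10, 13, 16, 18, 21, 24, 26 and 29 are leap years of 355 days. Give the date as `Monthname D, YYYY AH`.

Julian Day Number of the source date = 2477891.
Converting JDN 2477891 to the tabular Islamic calendar gives 28 Muharram 1495 AH.

Muharram 28, 1495 AH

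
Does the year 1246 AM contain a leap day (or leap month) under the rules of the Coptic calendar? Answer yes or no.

1246 mod 4 = 2; in the Coptic calendar a year is leap when year mod 4 = 3, so it is a common year.

no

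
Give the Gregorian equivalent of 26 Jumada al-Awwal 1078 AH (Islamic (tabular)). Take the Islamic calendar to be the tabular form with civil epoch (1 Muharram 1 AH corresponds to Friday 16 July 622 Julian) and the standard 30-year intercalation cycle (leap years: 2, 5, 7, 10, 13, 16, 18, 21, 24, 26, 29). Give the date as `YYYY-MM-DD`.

1667-11-13

Julian Day Number of the source date = 2330236.
Converting JDN 2330236 to the Gregorian calendar gives 13 November 1667 CE.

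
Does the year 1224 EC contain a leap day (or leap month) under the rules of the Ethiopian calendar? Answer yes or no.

no

1224 mod 4 = 0; in the Ethiopian calendar a year is leap when year mod 4 = 3, so it is a common year.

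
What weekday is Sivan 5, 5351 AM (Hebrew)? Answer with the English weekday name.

In the Gregorian calendar this is 28 May 1591 (JDN 2302308).
JDN 2302308 mod 7 = 1, and JDN 0 was a Monday, so this is a Tuesday.

Tuesday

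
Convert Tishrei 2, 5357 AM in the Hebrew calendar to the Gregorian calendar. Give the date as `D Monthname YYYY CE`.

Julian Day Number of the source date = 2304254.
Converting JDN 2304254 to the Gregorian calendar gives 24 September 1596 CE.

24 September 1596 CE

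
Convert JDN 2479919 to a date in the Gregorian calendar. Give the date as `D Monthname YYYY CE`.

7 September 2077 CE

Counting from JDN 2299161 = 15 Oct 1582 gives an offset of 180758 days.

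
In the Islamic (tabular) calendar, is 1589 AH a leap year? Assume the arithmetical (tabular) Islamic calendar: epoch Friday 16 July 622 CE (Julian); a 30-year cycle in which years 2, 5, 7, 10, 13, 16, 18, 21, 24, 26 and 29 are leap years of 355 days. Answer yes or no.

yes

Year 1589 AH is year 29 of its 30-year cycle; leap positions are 2, 5, 7, 10, 13, 16, 18, 21, 24, 26, 29, so it is a leap year (355 days).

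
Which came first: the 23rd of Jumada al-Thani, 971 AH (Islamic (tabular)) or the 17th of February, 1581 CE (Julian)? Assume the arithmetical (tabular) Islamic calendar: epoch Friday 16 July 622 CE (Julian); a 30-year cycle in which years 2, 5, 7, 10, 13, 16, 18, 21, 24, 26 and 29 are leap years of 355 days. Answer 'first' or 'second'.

Converting both to JDN: 2292346 vs 2298566; the smaller is the first.

first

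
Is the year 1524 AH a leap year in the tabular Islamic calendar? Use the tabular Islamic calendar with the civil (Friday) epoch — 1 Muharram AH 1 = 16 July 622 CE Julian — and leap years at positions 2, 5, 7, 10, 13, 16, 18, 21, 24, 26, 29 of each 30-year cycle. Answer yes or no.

yes

Year 1524 AH is year 24 of its 30-year cycle; leap positions are 2, 5, 7, 10, 13, 16, 18, 21, 24, 26, 29, so it is a leap year (355 days).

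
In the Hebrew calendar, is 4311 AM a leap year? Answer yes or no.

Hebrew year 4311 is year 17 of its 19-year Metonic cycle; leap years are at positions 3, 6, 8, 11, 14, 17, 19, so it is a leap year (13 months).

yes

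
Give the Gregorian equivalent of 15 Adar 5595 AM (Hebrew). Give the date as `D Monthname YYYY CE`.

16 March 1835 CE

Julian Day Number of the source date = 2391354.
Converting JDN 2391354 to the Gregorian calendar gives 16 March 1835 CE.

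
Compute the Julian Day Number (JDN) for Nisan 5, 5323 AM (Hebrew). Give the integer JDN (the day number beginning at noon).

2292031

In the proleptic Gregorian calendar the same day is 8 April 1563.
JDN 2299161 is 15 October 1582 CE (Gregorian); the target day is −7130 days from there, so JDN = 2292031.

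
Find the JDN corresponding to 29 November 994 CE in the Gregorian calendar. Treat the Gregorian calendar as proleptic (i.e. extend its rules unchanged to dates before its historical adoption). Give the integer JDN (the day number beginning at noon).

2084444

JDN 2299161 is 15 October 1582 CE (Gregorian); the target day is −214717 days from there, so JDN = 2084444.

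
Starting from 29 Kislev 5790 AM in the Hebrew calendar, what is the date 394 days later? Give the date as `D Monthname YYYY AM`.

JDN of 29 Kislev 5790 AM = 2462477.
2462477 + 394 = 2462871.
JDN 2462871 in the Hebrew calendar is 9 Tevet 5791 AM.

9 Tevet 5791 AM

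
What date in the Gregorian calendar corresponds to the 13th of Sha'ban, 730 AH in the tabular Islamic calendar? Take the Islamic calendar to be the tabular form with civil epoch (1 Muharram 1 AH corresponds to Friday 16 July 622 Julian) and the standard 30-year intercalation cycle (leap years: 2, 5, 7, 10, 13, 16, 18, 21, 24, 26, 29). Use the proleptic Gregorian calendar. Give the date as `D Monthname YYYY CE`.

Julian Day Number of the source date = 2206992.
Converting JDN 2206992 to the Gregorian calendar gives 9 June 1330 CE.

9 June 1330 CE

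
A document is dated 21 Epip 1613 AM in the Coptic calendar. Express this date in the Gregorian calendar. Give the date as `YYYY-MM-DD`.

1897-07-27

Both dates share Julian Day Number 2414133; in the Gregorian calendar that is 27 July 1897 CE.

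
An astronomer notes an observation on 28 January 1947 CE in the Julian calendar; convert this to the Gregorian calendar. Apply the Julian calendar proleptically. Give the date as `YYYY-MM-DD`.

At this point the Julian calendar is 13 days behind the Gregorian.
28 January 1947 Julian + 13 days → 10 February 1947 Gregorian.

1947-02-10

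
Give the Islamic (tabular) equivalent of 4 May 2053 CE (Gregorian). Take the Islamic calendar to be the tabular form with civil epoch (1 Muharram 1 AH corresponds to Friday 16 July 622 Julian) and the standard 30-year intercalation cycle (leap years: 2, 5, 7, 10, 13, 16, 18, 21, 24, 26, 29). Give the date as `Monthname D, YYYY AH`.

Both dates share Julian Day Number 2471027; in the tabular Islamic calendar that is 16 Ramadan 1475 AH.

Ramadan 16, 1475 AH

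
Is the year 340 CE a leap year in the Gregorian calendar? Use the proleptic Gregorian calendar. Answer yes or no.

340 is divisible by 4 and not by 100, so it is a leap year.

yes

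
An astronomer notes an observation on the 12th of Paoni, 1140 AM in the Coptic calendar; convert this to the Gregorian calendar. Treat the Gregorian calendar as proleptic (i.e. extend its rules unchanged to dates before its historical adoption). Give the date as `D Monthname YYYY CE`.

Julian Day Number of the source date = 2241331.
Converting JDN 2241331 to the Gregorian calendar gives 15 June 1424 CE.

15 June 1424 CE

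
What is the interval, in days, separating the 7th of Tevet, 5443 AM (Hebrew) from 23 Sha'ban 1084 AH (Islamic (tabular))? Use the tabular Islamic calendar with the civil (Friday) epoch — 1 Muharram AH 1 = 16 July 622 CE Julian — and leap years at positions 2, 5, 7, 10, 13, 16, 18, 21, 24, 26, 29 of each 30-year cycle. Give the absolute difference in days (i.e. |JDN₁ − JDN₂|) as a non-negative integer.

First date → JDN 2335768; second date → JDN 2332448.
The interval is |2335768 − 2332448| = 3320 days.

3320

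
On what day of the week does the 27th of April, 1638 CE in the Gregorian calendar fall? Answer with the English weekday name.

2319444 ≡ 1 (mod 7); counting from Monday = 0 gives Tuesday.

Tuesday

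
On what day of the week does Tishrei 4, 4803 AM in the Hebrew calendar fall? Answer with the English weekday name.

Tuesday

Equivalently 27 September 1042 Gregorian, JDN 2101912.
2101912 ≡ 1 (mod 7); counting from Monday = 0 gives Tuesday.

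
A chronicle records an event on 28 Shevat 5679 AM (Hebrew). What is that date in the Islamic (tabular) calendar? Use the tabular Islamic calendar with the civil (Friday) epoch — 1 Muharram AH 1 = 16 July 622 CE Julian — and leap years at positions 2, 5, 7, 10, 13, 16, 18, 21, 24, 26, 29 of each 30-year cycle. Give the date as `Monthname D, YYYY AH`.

Both dates share Julian Day Number 2421988; in the tabular Islamic calendar that is 26 Rabi' al-Thani 1337 AH.

Rabi' al-Thani 26, 1337 AH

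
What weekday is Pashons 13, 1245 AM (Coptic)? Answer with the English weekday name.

Saturday

In the proleptic Gregorian calendar this is 18 May 1529 (JDN 2279653).
2279653 ≡ 5 (mod 7); counting from Monday = 0 gives Saturday.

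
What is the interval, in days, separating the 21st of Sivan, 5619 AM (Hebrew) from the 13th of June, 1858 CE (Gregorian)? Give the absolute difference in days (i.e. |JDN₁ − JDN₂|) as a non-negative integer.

First date → JDN 2400219; second date → JDN 2399844.
The interval is |2400219 − 2399844| = 375 days.

375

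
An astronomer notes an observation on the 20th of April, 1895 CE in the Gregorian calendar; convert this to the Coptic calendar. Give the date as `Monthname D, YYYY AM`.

Julian Day Number of the source date = 2413304.
Converting JDN 2413304 to the Coptic calendar gives 13 Parmouti 1611 AM.

Parmouti 13, 1611 AM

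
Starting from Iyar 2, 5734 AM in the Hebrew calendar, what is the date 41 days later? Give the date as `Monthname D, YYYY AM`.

Sivan 14, 5734 AM

Counting 41 days forward from JDN 2442162 reaches JDN 2442203, which is Sivan 14, 5734 AM.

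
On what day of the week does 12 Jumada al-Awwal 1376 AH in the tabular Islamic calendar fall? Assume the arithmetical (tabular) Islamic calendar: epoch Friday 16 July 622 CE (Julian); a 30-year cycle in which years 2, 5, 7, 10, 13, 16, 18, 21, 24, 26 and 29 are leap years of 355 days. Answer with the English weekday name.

In the Gregorian calendar this is 15 December 1956 (JDN 2435823).
JDN 2435823 mod 7 = 5, and JDN 0 was a Monday, so this is a Saturday.

Saturday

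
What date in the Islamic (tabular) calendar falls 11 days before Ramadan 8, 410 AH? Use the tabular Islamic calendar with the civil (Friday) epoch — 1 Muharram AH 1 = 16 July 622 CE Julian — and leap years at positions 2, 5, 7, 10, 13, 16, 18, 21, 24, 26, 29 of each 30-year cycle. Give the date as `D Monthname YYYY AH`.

26 Sha'ban 410 AH

The starting date is JDN 2093619; 2093619 − 11 = 2093608.
JDN 2093608 corresponds to 26 Sha'ban 410 AH.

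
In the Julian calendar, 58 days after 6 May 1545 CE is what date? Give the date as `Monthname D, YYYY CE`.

July 3, 1545 CE

Counting 58 days forward from JDN 2285495 reaches JDN 2285553, which is July 3, 1545 CE.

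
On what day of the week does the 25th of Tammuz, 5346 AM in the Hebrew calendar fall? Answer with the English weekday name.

Equivalently 11 July 1586 Gregorian, JDN 2300526.
JDN 2300526 mod 7 = 4, and JDN 0 was a Monday, so this is a Friday.

Friday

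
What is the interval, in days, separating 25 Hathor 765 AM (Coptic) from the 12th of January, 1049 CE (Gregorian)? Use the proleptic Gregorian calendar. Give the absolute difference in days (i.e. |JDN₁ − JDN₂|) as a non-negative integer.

46

JDN of the first date = 2104165.
JDN of the second date = 2104211.
|2104211 − 2104165| = 46.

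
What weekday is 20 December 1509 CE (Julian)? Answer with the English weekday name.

Equivalently 30 December 1509 Gregorian, JDN 2272574.
JDN 2272574 mod 7 = 3, and JDN 0 was a Monday, so this is a Thursday.

Thursday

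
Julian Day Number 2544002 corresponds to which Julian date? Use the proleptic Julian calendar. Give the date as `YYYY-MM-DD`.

The Gregorian equivalent of JDN 2544002 is 20 February 2253.
In the Julian calendar that day is 2253-02-05.

2253-02-05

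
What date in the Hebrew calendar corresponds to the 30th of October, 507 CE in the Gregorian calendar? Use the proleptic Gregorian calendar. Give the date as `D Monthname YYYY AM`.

5 Cheshvan 4268 AM

Julian Day Number of the source date = 1906540.
Converting JDN 1906540 to the Hebrew calendar gives 5 Cheshvan 4268 AM.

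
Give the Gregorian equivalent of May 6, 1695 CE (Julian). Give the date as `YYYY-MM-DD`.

At this point the Julian calendar is 10 days behind the Gregorian.
6 May 1695 Julian + 10 days → 16 May 1695 Gregorian.

1695-05-16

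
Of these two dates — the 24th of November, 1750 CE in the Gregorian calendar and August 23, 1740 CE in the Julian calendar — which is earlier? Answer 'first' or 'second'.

Converting both to JDN: 2360562 vs 2356828; the smaller is the second.

second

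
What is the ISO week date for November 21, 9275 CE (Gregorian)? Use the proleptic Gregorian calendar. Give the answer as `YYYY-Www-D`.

The weekday is Thursday (ISO weekday 4).
That Thursday belongs to ISO week 47 of ISO year 9275.

9275-W47-4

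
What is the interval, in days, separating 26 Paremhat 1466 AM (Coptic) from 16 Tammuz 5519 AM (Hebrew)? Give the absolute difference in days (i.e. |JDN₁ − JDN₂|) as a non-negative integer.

3387

First date → JDN 2360326; second date → JDN 2363713.
The interval is |2360326 − 2363713| = 3387 days.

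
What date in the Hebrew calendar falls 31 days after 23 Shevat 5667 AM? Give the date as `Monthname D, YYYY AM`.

JDN of 23 Shevat 5667 AM = 2417614.
2417614 + 31 = 2417645.
JDN 2417645 in the Hebrew calendar is Adar 24, 5667 AM.

Adar 24, 5667 AM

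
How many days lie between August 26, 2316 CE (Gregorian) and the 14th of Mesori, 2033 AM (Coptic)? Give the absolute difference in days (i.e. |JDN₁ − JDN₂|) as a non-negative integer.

362

JDN of the first date = 2567199.
JDN of the second date = 2567561.
|2567561 − 2567199| = 362.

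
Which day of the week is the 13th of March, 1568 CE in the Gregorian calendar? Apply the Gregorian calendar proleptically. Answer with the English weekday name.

2293832 ≡ 2 (mod 7); counting from Monday = 0 gives Wednesday.

Wednesday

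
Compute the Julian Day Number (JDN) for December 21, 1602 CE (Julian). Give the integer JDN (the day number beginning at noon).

In the Gregorian calendar the same day is 31 December 1602.
JDN 2299161 is 15 October 1582 CE (Gregorian); the target day is +7382 days from there, so JDN = 2306543.

2306543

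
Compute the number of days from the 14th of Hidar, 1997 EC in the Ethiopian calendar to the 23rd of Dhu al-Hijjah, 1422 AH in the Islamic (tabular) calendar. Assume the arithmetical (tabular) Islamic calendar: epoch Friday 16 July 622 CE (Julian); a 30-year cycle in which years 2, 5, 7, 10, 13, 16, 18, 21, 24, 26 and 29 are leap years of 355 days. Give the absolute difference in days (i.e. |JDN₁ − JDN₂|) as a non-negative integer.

JDN of the first date = 2453333.
JDN of the second date = 2452342.
|2452342 − 2453333| = 991.

991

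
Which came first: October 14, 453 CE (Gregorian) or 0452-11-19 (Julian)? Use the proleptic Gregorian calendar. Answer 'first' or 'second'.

second

First date → JDN 1886802; second date → JDN 1886474.
JDN 1886474 < JDN 1886802, so the second date is earlier.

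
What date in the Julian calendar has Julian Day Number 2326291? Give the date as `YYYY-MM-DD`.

The Gregorian equivalent of JDN 2326291 is 24 January 1657.
In the Julian calendar that day is 1657-01-14.

1657-01-14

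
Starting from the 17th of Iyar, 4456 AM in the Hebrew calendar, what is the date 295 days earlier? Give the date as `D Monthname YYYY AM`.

17 Tammuz 4455 AM

Counting 295 days back from JDN 1975388 reaches JDN 1975093, which is 17 Tammuz 4455 AM.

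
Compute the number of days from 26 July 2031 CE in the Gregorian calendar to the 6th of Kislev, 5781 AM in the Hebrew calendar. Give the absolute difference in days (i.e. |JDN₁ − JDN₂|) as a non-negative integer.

JDN of the first date = 2463074.
JDN of the second date = 2459176.
|2459176 − 2463074| = 3898.

3898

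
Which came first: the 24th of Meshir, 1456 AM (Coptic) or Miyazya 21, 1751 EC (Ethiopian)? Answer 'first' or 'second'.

Converting both to JDN: 2356642 vs 2363638; the smaller is the first.

first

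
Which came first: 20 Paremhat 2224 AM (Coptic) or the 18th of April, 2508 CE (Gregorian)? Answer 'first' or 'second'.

first

The two dates have Julian Day Numbers 2637180 and 2637196 respectively.
Since 2637180 < 2637196, the first date comes first.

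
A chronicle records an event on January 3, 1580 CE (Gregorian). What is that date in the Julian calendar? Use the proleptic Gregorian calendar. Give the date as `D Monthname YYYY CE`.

24 December 1579 CE

For dates in this range the Gregorian date is 10 days ahead of the Julian.
3 January 1580 Gregorian − 10 days → 24 December 1579 Julian.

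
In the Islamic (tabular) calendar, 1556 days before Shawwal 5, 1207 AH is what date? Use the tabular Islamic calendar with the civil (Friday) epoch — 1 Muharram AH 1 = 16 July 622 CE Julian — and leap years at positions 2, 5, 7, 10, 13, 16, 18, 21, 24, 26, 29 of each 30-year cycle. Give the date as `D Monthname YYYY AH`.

JDN of Shawwal 5, 1207 AH = 2376076.
2376076 − 1556 = 2374520.
JDN 2374520 in the tabular Islamic calendar is 14 Jumada al-Awwal 1203 AH.

14 Jumada al-Awwal 1203 AH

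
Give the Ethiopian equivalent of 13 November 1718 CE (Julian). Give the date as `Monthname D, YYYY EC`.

Hidar 17, 1711 EC

Both dates share Julian Day Number 2348874; in the Ethiopian calendar that is 17 Hidar 1711 EC.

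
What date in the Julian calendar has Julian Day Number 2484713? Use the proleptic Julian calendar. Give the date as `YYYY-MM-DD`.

The Gregorian equivalent of JDN 2484713 is 23 October 2090.
In the Julian calendar that day is 2090-10-10.

2090-10-10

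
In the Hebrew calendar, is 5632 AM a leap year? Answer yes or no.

yes

Hebrew year 5632 is year 8 of its 19-year Metonic cycle; leap years are at positions 3, 6, 8, 11, 14, 17, 19, so it is a leap year (13 months).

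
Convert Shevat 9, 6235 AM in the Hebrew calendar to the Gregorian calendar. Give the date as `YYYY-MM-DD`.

Both dates share Julian Day Number 2625051; in the Gregorian calendar that is 16 January 2475 CE.

2475-01-16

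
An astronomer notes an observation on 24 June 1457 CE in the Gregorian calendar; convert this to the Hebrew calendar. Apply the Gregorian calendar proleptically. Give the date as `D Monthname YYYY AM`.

23 Sivan 5217 AM

Both dates share Julian Day Number 2253393; in the Hebrew calendar that is 23 Sivan 5217 AM.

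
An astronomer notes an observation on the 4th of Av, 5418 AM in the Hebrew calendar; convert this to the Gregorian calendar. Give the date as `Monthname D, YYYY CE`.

Both dates share Julian Day Number 2326847; in the Gregorian calendar that is 3 August 1658 CE.

August 3, 1658 CE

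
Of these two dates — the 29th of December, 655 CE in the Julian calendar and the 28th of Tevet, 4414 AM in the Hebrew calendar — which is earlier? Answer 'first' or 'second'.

second

Converting both to JDN: 1960659 vs 1959924; the smaller is the second.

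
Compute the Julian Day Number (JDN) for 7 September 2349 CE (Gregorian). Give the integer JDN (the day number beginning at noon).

JDN 2451545 is 1 January 2000 CE (Gregorian); the target day is +127719 days from there, so JDN = 2579264.

2579264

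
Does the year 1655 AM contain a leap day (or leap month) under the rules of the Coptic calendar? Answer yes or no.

1655 mod 4 = 3; in the Coptic calendar a year is leap when year mod 4 = 3, so it is a leap year.

yes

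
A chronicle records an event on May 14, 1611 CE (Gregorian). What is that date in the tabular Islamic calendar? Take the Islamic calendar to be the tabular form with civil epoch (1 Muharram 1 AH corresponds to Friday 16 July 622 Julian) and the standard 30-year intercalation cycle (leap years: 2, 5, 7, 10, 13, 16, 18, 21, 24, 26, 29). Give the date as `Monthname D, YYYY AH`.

Julian Day Number of the source date = 2309599.
Converting JDN 2309599 to the tabular Islamic calendar gives 1 Rabi' al-Awwal 1020 AH.

Rabi' al-Awwal 1, 1020 AH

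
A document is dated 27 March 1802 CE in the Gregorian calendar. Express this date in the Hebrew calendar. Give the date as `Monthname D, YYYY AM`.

Adar II 23, 5562 AM

Both dates share Julian Day Number 2379312; in the Hebrew calendar that is 23 Adar II 5562 AM.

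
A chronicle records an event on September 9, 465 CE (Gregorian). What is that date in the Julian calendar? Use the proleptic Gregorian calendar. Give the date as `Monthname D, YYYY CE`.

At this point the Julian calendar is 1 day behind the Gregorian.
9 September 465 Gregorian − 1 day → 8 September 465 Julian.

September 8, 465 CE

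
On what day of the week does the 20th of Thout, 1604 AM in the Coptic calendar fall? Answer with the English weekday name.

Equivalently 30 September 1887 Gregorian, JDN 2410545.
Since JDN mod 7 = 4 (0 = Monday), the day is Friday.

Friday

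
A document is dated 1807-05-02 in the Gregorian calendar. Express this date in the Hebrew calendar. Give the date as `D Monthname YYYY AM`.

24 Nisan 5567 AM

Julian Day Number of the source date = 2381174.
Converting JDN 2381174 to the Hebrew calendar gives 24 Nisan 5567 AM.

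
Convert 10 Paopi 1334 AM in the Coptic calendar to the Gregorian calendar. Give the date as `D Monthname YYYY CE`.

17 October 1617 CE

Julian Day Number of the source date = 2311947.
Converting JDN 2311947 to the Gregorian calendar gives 17 October 1617 CE.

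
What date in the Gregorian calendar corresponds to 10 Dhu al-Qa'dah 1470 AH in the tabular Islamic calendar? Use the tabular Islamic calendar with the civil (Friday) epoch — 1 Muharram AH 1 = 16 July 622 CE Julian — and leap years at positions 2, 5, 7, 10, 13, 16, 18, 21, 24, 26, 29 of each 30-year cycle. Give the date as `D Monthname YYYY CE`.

Both dates share Julian Day Number 2469309; in the Gregorian calendar that is 20 August 2048 CE.

20 August 2048 CE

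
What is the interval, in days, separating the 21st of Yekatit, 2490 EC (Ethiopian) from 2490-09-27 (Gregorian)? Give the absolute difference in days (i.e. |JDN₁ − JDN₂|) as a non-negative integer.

First date → JDN 2633498; second date → JDN 2630784.
The interval is |2633498 − 2630784| = 2714 days.

2714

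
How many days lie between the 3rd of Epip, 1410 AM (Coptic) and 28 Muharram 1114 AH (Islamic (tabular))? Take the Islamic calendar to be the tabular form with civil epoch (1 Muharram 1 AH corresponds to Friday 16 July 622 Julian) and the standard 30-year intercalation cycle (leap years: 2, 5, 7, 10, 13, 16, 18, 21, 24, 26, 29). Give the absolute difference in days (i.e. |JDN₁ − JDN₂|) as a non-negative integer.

First date → JDN 2339969; second date → JDN 2342877.
The interval is |2339969 − 2342877| = 2908 days.

2908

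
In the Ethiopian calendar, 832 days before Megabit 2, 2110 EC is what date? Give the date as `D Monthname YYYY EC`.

20 Hidar 2108 EC

Counting 832 days back from JDN 2494714 reaches JDN 2493882, which is 20 Hidar 2108 EC.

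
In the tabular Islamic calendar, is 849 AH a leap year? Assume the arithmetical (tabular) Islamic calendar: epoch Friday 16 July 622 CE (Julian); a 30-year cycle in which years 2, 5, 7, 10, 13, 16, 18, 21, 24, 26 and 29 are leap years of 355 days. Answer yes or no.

no

Year 849 AH is year 9 of its 30-year cycle; leap positions are 2, 5, 7, 10, 13, 16, 18, 21, 24, 26, 29, so it is a common year (354 days).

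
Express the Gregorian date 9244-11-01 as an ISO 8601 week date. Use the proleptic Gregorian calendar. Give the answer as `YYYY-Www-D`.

The weekday is Tuesday (ISO weekday 2).
That Tuesday belongs to ISO week 44 of ISO year 9244.

9244-W44-2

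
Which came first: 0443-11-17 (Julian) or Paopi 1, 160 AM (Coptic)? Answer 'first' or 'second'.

The two dates have Julian Day Numbers 1883184 and 1883135 respectively.
Since 1883135 < 1883184, the second date comes first.

second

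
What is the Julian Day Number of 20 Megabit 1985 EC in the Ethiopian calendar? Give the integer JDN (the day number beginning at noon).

2449076

In the Gregorian calendar the same day is 29 March 1993.
JDN 2451545 is 1 January 2000 CE (Gregorian); the target day is −2469 days from there, so JDN = 2449076.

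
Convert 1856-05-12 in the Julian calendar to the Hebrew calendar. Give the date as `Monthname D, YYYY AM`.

Iyar 19, 5616 AM

Julian Day Number of the source date = 2399094.
Converting JDN 2399094 to the Hebrew calendar gives 19 Iyar 5616 AM.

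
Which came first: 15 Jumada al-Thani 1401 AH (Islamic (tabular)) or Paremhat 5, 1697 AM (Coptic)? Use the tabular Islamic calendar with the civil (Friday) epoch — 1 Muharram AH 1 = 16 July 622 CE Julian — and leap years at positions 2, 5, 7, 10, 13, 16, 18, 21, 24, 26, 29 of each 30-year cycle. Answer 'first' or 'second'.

second

First date → JDN 2444715; second date → JDN 2444678.
JDN 2444678 < JDN 2444715, so the second date is earlier.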